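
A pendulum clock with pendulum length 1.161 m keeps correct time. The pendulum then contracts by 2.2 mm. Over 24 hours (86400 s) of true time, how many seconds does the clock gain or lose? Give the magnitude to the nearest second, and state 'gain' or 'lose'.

T ∝ √L, so T'/T = √(1.15880/1.161) = 0.999052.
In 86400 s of true time the clock registers 86400/0.999052 = 86482.0 s, so it gains 82 s.

gain 82 s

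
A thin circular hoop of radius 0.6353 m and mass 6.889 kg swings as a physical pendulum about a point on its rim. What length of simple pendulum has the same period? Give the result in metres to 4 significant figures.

The equivalent simple-pendulum length is L_eq = I/(md), where I is about the pivot and d = 0.63530 m.
I_cm = mR² = 2.7804 kg·m², so I = I_cm + md² = 2.7804 + 2.7804 = 5.5609 kg·m².
L_eq = 5.5609/(6.889 × 0.63530) = 1.271 m.

1.271 m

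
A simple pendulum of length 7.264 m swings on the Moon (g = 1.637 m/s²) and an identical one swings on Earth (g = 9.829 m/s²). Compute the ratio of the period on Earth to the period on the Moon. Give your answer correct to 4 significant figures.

0.4081

T ∝ 1/√g, so T₂/T₁ = √(g₁/g₂) = √(1.637/9.829) = 0.4081.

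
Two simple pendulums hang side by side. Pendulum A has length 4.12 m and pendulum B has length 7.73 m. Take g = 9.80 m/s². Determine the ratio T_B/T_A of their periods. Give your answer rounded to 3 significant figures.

1.37

T ∝ √L, so T_B/T_A = √(L_B/L_A) = √(7.73/4.12) = 1.37.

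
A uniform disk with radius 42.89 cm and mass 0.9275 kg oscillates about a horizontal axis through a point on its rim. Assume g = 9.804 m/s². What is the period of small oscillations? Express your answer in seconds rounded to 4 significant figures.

1.610 s

I_cm = ½mr² = 0.085309 kg·m². The pivot is at distance d = 0.4289 m from the centre of mass.
By the parallel-axis theorem, I = I_cm + md² = 0.085309 + 0.17062 = 0.25593 kg·m².
T = 2π√(I/(mgd)) = 2π√(0.25593/(0.9275 × 9.804 × 0.4289)) = 1.610 s.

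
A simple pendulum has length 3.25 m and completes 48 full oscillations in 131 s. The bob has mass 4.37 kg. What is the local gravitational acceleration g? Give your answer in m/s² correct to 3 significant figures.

17.2 m/s²

T = 131/48 = 2.729 s.
From T = 2π√(L/g), g = 4π²L/T² = 4π² × 3.25/2.729² = 17.2 m/s².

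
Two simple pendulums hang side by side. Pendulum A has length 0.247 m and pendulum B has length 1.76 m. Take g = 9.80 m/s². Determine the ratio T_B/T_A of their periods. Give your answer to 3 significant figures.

2.67

T ∝ √L, so T_B/T_A = √(L_B/L_A) = √(1.76/0.247) = 2.67.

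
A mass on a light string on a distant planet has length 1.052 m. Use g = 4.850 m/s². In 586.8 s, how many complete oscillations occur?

T = 2π√(L/g) = 2π√(1.052/4.850) = 2.9263 s.
Number of complete oscillations = ⌊586.8/2.9263⌋ = ⌊200.53⌋ = 200.

200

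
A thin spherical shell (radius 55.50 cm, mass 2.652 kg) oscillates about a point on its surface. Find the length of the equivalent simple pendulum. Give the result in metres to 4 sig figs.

The equivalent simple-pendulum length is L_eq = I/(md), where I is about the pivot and d = 0.55500 m.
I_cm = (2/3)mR² = 0.54459 kg·m², so I = I_cm + md² = 0.54459 + 0.81688 = 1.3615 kg·m².
L_eq = 1.3615/(2.652 × 0.55500) = 0.9250 m.

0.9250 m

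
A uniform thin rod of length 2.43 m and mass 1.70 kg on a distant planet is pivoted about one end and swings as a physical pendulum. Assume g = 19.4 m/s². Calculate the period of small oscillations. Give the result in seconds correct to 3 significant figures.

For a physical pendulum T = 2π√(I/(mgd)), with d = 1.215 m from pivot to centre of mass.
I_cm = mL²/12 = 1.70 × 2.43²/12 = 0.8365 kg·m²; I = I_cm + md² = 0.8365 + 1.70 × 1.215² = 3.346 kg·m².
T = 2π√(3.346/(1.70 × 19.4 × 1.215)) = 1.82 s.

1.82 s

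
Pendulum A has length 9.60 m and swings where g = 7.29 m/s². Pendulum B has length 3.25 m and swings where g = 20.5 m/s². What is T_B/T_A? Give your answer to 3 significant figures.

0.347

T = 2π√(L/g), so T_B/T_A = √((L_B/g_B)/(L_A/g_A)) = √((3.25/20.5)/(9.60/7.29)) = 0.347.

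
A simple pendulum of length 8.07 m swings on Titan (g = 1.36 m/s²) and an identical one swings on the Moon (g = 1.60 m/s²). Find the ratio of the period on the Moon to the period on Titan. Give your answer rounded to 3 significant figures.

T ∝ 1/√g, so T₂/T₁ = √(g₁/g₂) = √(1.36/1.60) = 0.922.

0.922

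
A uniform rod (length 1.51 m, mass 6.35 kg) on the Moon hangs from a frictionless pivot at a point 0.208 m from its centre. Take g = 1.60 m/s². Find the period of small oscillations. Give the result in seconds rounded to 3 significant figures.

5.26 s

For a physical pendulum T = 2π√(I/(mgd)), with d = 0.2080 m from pivot to centre of mass.
I_cm = mL²/12 = 6.35 × 1.51²/12 = 1.207 kg·m²; I = I_cm + md² = 1.207 + 6.35 × 0.2080² = 1.481 kg·m².
T = 2π√(1.481/(6.35 × 1.60 × 0.2080)) = 5.26 s.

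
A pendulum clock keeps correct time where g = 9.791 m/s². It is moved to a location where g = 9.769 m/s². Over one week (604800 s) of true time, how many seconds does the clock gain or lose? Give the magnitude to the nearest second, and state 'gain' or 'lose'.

The clock's period scales as T ∝ 1/√g, so T'/T = √(9.791/9.769) = 1.00113.
In 604800 s of true time the clock registers 604800/1.00113 = 604120.1 s, so it loses 680 s.

lose 680 s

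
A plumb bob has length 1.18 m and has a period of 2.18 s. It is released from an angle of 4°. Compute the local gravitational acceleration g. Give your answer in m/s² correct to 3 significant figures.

9.80 m/s²

From T = 2π√(L/g), g = 4π²L/T² = 4π² × 1.18/2.180² = 9.80 m/s².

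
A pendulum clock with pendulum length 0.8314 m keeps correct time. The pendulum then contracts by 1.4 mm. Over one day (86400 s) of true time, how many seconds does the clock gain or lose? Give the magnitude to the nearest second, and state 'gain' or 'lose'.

T ∝ √L, so T'/T = √(0.83000/0.8314) = 0.999158.
In 86400 s of true time the clock registers 86400/0.999158 = 86472.8 s, so it gains 73 s.

gain 73 s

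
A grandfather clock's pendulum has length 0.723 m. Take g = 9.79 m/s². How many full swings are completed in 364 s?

T = 2π√(L/g) = 2π√(0.723/9.79) = 1.707 s.
Number of complete oscillations = ⌊364/1.707⌋ = ⌊213.2⌋ = 213.

213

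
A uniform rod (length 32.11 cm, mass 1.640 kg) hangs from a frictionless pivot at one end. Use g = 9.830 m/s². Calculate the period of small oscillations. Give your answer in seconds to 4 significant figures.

0.9272 s

For a physical pendulum T = 2π√(I/(mgd)), with d = 0.16055 m from pivot to centre of mass.
I_cm = mL²/12 = 1.640 × 0.3211²/12 = 0.014091 kg·m²; I = I_cm + md² = 0.014091 + 1.640 × 0.16055² = 0.056364 kg·m².
T = 2π√(0.056364/(1.640 × 9.830 × 0.16055)) = 0.9272 s.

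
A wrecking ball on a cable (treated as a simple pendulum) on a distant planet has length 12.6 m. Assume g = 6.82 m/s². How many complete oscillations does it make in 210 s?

T = 2π√(L/g) = 2π√(12.6/6.82) = 8.540 s.
Number of complete oscillations = ⌊210/8.540⌋ = ⌊24.59⌋ = 24.

24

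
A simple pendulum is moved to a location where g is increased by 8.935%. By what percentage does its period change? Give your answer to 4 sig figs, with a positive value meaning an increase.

T ∝ 1/√g, so T'/T = 1/√(1.0894) = 0.95811.
Percentage change in T = (0.95811 − 1) × 100% = -4.189%.

-4.189%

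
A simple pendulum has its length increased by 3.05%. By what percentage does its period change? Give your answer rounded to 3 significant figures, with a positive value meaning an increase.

T ∝ √L, so T'/T = √(1.030) = 1.015.
Percentage change in T = (1.015 − 1) × 100% = 1.51%.

1.51%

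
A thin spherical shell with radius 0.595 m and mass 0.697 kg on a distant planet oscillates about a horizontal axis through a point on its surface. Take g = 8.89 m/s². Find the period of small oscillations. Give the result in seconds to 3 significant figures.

I_cm = (2/3)mr² = 0.1645 kg·m². The pivot is at distance d = 0.595 m from the centre of mass.
By the parallel-axis theorem, I = I_cm + md² = 0.1645 + 0.2468 = 0.4113 kg·m².
T = 2π√(I/(mgd)) = 2π√(0.4113/(0.697 × 8.89 × 0.595)) = 2.10 s.

2.10 s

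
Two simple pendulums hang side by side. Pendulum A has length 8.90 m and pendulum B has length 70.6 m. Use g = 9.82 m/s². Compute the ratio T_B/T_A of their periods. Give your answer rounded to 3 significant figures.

2.82

T ∝ √L, so T_B/T_A = √(L_B/L_A) = √(70.6/8.90) = 2.82.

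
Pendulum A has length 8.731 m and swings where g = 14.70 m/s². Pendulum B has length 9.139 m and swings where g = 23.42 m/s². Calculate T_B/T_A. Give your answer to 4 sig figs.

0.8106

T = 2π√(L/g), so T_B/T_A = √((L_B/g_B)/(L_A/g_A)) = √((9.139/23.42)/(8.731/14.70)) = 0.8106.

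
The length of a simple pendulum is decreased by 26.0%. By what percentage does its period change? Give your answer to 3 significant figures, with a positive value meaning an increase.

T ∝ √L, so T'/T = √(0.7400) = 0.8602.
Percentage change in T = (0.8602 − 1) × 100% = -14.0%.

-14.0%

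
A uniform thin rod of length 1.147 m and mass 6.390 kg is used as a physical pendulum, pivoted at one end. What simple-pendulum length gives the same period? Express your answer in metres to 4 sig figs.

0.7647 m

The equivalent simple-pendulum length is L_eq = I/(md), where I is about the pivot and d = 0.57350 m.
I_cm = (1/12)mL² = 0.70056 kg·m², so I = I_cm + md² = 0.70056 + 2.1017 = 2.8022 kg·m².
L_eq = 2.8022/(6.390 × 0.57350) = 0.7647 m.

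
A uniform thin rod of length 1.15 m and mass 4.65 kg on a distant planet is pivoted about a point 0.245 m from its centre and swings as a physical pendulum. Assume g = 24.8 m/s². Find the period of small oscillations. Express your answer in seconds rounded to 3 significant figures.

1.05 s

For a physical pendulum T = 2π√(I/(mgd)), with d = 0.2450 m from pivot to centre of mass.
I_cm = mL²/12 = 4.65 × 1.15²/12 = 0.5125 kg·m²; I = I_cm + md² = 0.5125 + 4.65 × 0.2450² = 0.7916 kg·m².
T = 2π√(0.7916/(4.65 × 24.8 × 0.2450)) = 1.05 s.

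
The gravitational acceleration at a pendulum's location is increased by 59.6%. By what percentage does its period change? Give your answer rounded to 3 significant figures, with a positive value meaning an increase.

-20.8%

T ∝ 1/√g, so T'/T = 1/√(1.596) = 0.7916.
Percentage change in T = (0.7916 − 1) × 100% = -20.8%.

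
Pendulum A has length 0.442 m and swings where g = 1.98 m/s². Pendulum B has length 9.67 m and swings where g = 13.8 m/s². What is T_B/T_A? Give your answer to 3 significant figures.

T = 2π√(L/g), so T_B/T_A = √((L_B/g_B)/(L_A/g_A)) = √((9.67/13.8)/(0.442/1.98)) = 1.77.

1.77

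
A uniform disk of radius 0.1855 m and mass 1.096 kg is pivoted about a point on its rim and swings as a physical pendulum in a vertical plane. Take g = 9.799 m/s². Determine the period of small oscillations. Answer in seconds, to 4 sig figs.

1.059 s

I_cm = ½mr² = 0.018857 kg·m². The pivot is at distance d = 0.1855 m from the centre of mass.
By the parallel-axis theorem, I = I_cm + md² = 0.018857 + 0.037714 = 0.056570 kg·m².
T = 2π√(I/(mgd)) = 2π√(0.056570/(1.096 × 9.799 × 0.1855)) = 1.059 s.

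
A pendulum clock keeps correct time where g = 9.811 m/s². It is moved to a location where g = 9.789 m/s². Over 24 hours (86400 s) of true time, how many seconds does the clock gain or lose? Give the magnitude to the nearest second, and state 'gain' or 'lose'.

lose 97 s

The clock's period scales as T ∝ 1/√g, so T'/T = √(9.811/9.789) = 1.00112.
In 86400 s of true time the clock registers 86400/1.00112 = 86303.1 s, so it loses 97 s.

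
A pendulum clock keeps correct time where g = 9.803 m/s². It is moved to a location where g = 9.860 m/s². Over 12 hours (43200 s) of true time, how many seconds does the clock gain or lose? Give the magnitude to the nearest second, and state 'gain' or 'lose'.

The clock's period scales as T ∝ 1/√g, so T'/T = √(9.803/9.860) = 0.997105.
In 43200 s of true time the clock registers 43200/0.997105 = 43325.4 s, so it gains 125 s.

gain 125 s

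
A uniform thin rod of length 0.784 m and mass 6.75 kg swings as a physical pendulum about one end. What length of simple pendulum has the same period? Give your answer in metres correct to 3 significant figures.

The equivalent simple-pendulum length is L_eq = I/(md), where I is about the pivot and d = 0.3920 m.
I_cm = (1/12)mL² = 0.3457 kg·m², so I = I_cm + md² = 0.3457 + 1.037 = 1.383 kg·m².
L_eq = 1.383/(6.75 × 0.3920) = 0.523 m.

0.523 m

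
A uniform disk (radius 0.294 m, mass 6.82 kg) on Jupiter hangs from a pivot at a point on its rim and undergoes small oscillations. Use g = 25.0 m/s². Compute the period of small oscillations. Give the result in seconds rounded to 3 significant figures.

0.835 s

I_cm = ½mr² = 0.2947 kg·m². The pivot is at distance d = 0.294 m from the centre of mass.
By the parallel-axis theorem, I = I_cm + md² = 0.2947 + 0.5895 = 0.8842 kg·m².
T = 2π√(I/(mgd)) = 2π√(0.8842/(6.82 × 25.0 × 0.294)) = 0.835 s.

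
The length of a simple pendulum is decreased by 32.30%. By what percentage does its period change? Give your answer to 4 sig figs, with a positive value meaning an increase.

T ∝ √L, so T'/T = √(0.67700) = 0.82280.
Percentage change in T = (0.82280 − 1) × 100% = -17.72%.

-17.72%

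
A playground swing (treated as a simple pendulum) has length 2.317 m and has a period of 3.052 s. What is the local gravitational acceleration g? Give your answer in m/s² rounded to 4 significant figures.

From T = 2π√(L/g), g = 4π²L/T² = 4π² × 2.317/3.0520² = 9.820 m/s².

9.820 m/s²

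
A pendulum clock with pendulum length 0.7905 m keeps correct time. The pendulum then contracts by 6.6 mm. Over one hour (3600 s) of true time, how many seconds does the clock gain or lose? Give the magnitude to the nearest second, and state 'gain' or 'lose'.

gain 15 s

T ∝ √L, so T'/T = √(0.78390/0.7905) = 0.995817.
In 3600 s of true time the clock registers 3600/0.995817 = 3615.1 s, so it gains 15 s.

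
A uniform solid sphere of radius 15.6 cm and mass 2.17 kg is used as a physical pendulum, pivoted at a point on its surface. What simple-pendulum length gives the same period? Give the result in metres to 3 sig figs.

0.218 m

The equivalent simple-pendulum length is L_eq = I/(md), where I is about the pivot and d = 0.1560 m.
I_cm = (2/5)mR² = 0.02112 kg·m², so I = I_cm + md² = 0.02112 + 0.05281 = 0.07393 kg·m².
L_eq = 0.07393/(2.17 × 0.1560) = 0.218 m.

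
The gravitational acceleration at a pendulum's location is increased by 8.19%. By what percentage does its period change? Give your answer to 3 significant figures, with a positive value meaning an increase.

T ∝ 1/√g, so T'/T = 1/√(1.082) = 0.9614.
Percentage change in T = (0.9614 − 1) × 100% = -3.86%.

-3.86%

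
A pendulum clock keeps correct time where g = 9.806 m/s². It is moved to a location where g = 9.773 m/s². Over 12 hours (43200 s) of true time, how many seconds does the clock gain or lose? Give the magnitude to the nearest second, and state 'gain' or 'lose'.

The clock's period scales as T ∝ 1/√g, so T'/T = √(9.806/9.773) = 1.00169.
In 43200 s of true time the clock registers 43200/1.00169 = 43127.2 s, so it loses 73 s.

lose 73 s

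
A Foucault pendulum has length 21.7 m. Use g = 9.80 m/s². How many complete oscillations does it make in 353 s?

37

T = 2π√(L/g) = 2π√(21.7/9.80) = 9.350 s.
Number of complete oscillations = ⌊353/9.350⌋ = ⌊37.76⌋ = 37.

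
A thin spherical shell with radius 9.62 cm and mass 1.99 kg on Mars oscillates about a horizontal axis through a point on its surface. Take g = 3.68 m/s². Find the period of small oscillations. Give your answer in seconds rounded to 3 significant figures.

1.31 s

I_cm = (2/3)mr² = 0.01228 kg·m². The pivot is at distance d = 0.0962 m from the centre of mass.
By the parallel-axis theorem, I = I_cm + md² = 0.01228 + 0.01842 = 0.03069 kg·m².
T = 2π√(I/(mgd)) = 2π√(0.03069/(1.99 × 3.68 × 0.0962)) = 1.31 s.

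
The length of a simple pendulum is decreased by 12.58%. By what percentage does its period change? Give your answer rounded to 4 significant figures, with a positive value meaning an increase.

-6.501%

T ∝ √L, so T'/T = √(0.87420) = 0.93499.
Percentage change in T = (0.93499 − 1) × 100% = -6.501%.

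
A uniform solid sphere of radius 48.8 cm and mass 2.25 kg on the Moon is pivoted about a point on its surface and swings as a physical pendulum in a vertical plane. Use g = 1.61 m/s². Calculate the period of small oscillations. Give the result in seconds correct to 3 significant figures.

4.09 s

I_cm = (2/5)mr² = 0.2143 kg·m². The pivot is at distance d = 0.488 m from the centre of mass.
By the parallel-axis theorem, I = I_cm + md² = 0.2143 + 0.5358 = 0.7502 kg·m².
T = 2π√(I/(mgd)) = 2π√(0.7502/(2.25 × 1.61 × 0.488)) = 4.09 s.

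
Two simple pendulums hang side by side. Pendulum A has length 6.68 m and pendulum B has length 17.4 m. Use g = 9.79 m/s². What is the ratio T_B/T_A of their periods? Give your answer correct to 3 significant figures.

1.61

T ∝ √L, so T_B/T_A = √(L_B/L_A) = √(17.4/6.68) = 1.61.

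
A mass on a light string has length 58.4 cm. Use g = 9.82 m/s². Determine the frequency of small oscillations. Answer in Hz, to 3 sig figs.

T = 2π√(L/g) = 2π√(0.584/9.82) = 1.532 s, so f = 1/T = 0.653 Hz.

0.653 Hz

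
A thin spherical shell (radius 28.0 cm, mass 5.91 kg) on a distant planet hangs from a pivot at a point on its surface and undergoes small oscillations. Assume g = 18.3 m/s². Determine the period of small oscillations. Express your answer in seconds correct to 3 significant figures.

1.00 s

I_cm = (2/3)mr² = 0.3089 kg·m². The pivot is at distance d = 0.280 m from the centre of mass.
By the parallel-axis theorem, I = I_cm + md² = 0.3089 + 0.4633 = 0.7722 kg·m².
T = 2π√(I/(mgd)) = 2π√(0.7722/(5.91 × 18.3 × 0.280)) = 1.00 s.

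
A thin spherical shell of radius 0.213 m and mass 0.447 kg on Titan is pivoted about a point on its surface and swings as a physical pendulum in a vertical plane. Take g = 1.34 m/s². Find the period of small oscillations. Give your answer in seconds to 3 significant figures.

3.23 s

I_cm = (2/3)mr² = 0.01352 kg·m². The pivot is at distance d = 0.213 m from the centre of mass.
By the parallel-axis theorem, I = I_cm + md² = 0.01352 + 0.02028 = 0.03380 kg·m².
T = 2π√(I/(mgd)) = 2π√(0.03380/(0.447 × 1.34 × 0.213)) = 3.23 s.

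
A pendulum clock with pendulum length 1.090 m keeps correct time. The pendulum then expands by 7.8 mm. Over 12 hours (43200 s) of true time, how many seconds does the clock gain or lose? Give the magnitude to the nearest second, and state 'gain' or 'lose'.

lose 154 s

T ∝ √L, so T'/T = √(1.09780/1.090) = 1.00357.
In 43200 s of true time the clock registers 43200/1.00357 = 43046.3 s, so it loses 154 s.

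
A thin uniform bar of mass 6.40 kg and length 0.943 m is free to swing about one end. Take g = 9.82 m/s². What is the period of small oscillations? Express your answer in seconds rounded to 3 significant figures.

1.59 s

For a physical pendulum T = 2π√(I/(mgd)), with d = 0.4715 m from pivot to centre of mass.
I_cm = mL²/12 = 6.40 × 0.943²/12 = 0.4743 kg·m²; I = I_cm + md² = 0.4743 + 6.40 × 0.4715² = 1.897 kg·m².
T = 2π√(1.897/(6.40 × 9.82 × 0.4715)) = 1.59 s.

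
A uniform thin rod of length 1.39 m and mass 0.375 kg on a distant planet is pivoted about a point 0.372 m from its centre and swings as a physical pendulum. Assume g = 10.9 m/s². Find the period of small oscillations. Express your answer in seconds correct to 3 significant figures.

1.71 s

For a physical pendulum T = 2π√(I/(mgd)), with d = 0.3720 m from pivot to centre of mass.
I_cm = mL²/12 = 0.375 × 1.39²/12 = 0.06038 kg·m²; I = I_cm + md² = 0.06038 + 0.375 × 0.3720² = 0.1123 kg·m².
T = 2π√(0.1123/(0.375 × 10.9 × 0.3720)) = 1.71 s.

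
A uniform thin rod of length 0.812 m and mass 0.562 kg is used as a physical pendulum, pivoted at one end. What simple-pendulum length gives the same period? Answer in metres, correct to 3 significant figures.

The equivalent simple-pendulum length is L_eq = I/(md), where I is about the pivot and d = 0.4060 m.
I_cm = (1/12)mL² = 0.03088 kg·m², so I = I_cm + md² = 0.03088 + 0.09264 = 0.1235 kg·m².
L_eq = 0.1235/(0.562 × 0.4060) = 0.541 m.

0.541 m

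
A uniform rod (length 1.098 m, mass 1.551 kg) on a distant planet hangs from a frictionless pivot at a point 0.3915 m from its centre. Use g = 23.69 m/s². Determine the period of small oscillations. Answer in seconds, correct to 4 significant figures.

1.039 s

For a physical pendulum T = 2π√(I/(mgd)), with d = 0.39150 m from pivot to centre of mass.
I_cm = mL²/12 = 1.551 × 1.098²/12 = 0.15582 kg·m²; I = I_cm + md² = 0.15582 + 1.551 × 0.39150² = 0.39355 kg·m².
T = 2π√(0.39355/(1.551 × 23.69 × 0.39150)) = 1.039 s.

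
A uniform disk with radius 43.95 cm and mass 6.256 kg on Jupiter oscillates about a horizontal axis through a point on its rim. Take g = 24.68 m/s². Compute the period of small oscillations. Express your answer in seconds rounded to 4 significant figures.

1.027 s

I_cm = ½mr² = 0.60421 kg·m². The pivot is at distance d = 0.4395 m from the centre of mass.
By the parallel-axis theorem, I = I_cm + md² = 0.60421 + 1.2084 = 1.8126 kg·m².
T = 2π√(I/(mgd)) = 2π√(1.8126/(6.256 × 24.68 × 0.4395)) = 1.027 s.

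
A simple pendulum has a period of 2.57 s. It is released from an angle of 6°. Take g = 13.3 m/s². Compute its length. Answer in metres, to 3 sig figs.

2.23 m

From T = 2π√(L/g), L = gT²/(4π²) = 13.3 × 2.570²/(4π²) = 2.23 m.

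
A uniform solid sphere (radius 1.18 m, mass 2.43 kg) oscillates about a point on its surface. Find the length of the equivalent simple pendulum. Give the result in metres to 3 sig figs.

The equivalent simple-pendulum length is L_eq = I/(md), where I is about the pivot and d = 1.180 m.
I_cm = (2/5)mR² = 1.353 kg·m², so I = I_cm + md² = 1.353 + 3.384 = 4.737 kg·m².
L_eq = 4.737/(2.43 × 1.180) = 1.65 m.

1.65 m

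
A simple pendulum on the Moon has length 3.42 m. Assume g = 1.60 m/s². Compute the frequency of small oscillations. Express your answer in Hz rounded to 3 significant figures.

0.109 Hz

T = 2π√(L/g) = 2π√(3.42/1.60) = 9.186 s, so f = 1/T = 0.109 Hz.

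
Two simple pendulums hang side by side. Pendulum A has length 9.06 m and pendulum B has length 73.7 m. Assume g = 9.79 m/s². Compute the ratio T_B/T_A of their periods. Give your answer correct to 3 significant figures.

T ∝ √L, so T_B/T_A = √(L_B/L_A) = √(73.7/9.06) = 2.85.

2.85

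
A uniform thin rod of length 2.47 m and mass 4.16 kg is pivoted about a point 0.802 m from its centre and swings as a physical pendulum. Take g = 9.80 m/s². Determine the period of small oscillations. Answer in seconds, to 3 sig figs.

2.41 s

For a physical pendulum T = 2π√(I/(mgd)), with d = 0.8020 m from pivot to centre of mass.
I_cm = mL²/12 = 4.16 × 2.47²/12 = 2.115 kg·m²; I = I_cm + md² = 2.115 + 4.16 × 0.8020² = 4.791 kg·m².
T = 2π√(4.791/(4.16 × 9.80 × 0.8020)) = 2.41 s.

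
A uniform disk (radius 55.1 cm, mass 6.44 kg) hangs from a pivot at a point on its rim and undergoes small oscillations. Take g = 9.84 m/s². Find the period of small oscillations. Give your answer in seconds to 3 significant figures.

1.82 s

I_cm = ½mr² = 0.9776 kg·m². The pivot is at distance d = 0.551 m from the centre of mass.
By the parallel-axis theorem, I = I_cm + md² = 0.9776 + 1.955 = 2.933 kg·m².
T = 2π√(I/(mgd)) = 2π√(2.933/(6.44 × 9.84 × 0.551)) = 1.82 s.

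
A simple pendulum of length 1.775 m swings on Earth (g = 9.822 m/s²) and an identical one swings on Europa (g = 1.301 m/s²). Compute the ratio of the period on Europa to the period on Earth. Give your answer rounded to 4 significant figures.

T ∝ 1/√g, so T₂/T₁ = √(g₁/g₂) = √(9.822/1.301) = 2.748.

2.748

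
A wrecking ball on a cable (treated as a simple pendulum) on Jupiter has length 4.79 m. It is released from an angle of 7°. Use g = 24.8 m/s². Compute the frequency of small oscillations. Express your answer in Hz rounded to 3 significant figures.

T = 2π√(L/g) = 2π√(4.79/24.8) = 2.761 s, so f = 1/T = 0.362 Hz.

0.362 Hz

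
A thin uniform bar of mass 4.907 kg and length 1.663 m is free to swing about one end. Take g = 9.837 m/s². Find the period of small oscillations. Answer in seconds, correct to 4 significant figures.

2.109 s

For a physical pendulum T = 2π√(I/(mgd)), with d = 0.83150 m from pivot to centre of mass.
I_cm = mL²/12 = 4.907 × 1.663²/12 = 1.1309 kg·m²; I = I_cm + md² = 1.1309 + 4.907 × 0.83150² = 4.5235 kg·m².
T = 2π√(4.5235/(4.907 × 9.837 × 0.83150)) = 2.109 s.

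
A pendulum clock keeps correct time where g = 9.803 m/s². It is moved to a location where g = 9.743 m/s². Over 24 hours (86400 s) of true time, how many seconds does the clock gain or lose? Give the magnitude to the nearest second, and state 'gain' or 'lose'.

lose 265 s

The clock's period scales as T ∝ 1/√g, so T'/T = √(9.803/9.743) = 1.00307.
In 86400 s of true time the clock registers 86400/1.00307 = 86135.2 s, so it loses 265 s.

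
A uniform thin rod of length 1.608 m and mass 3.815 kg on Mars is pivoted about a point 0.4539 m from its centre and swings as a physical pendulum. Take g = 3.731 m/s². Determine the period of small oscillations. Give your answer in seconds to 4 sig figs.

For a physical pendulum T = 2π√(I/(mgd)), with d = 0.45390 m from pivot to centre of mass.
I_cm = mL²/12 = 3.815 × 1.608²/12 = 0.82203 kg·m²; I = I_cm + md² = 0.82203 + 3.815 × 0.45390² = 1.6080 kg·m².
T = 2π√(1.6080/(3.815 × 3.731 × 0.45390)) = 3.135 s.

3.135 s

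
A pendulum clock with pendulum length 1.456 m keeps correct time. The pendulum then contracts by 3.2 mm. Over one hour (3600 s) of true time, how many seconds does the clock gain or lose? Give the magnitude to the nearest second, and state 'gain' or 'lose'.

gain 4 s

T ∝ √L, so T'/T = √(1.45280/1.456) = 0.998900.
In 3600 s of true time the clock registers 3600/0.998900 = 3604.0 s, so it gains 4 s.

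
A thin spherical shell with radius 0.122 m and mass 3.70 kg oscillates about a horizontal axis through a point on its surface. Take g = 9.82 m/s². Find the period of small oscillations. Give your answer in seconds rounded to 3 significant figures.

I_cm = (2/3)mr² = 0.03671 kg·m². The pivot is at distance d = 0.122 m from the centre of mass.
By the parallel-axis theorem, I = I_cm + md² = 0.03671 + 0.05507 = 0.09178 kg·m².
T = 2π√(I/(mgd)) = 2π√(0.09178/(3.70 × 9.82 × 0.122)) = 0.904 s.

0.904 s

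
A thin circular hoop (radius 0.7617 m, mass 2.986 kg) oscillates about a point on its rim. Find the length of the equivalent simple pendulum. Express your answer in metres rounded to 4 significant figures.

The equivalent simple-pendulum length is L_eq = I/(md), where I is about the pivot and d = 0.76170 m.
I_cm = mR² = 1.7324 kg·m², so I = I_cm + md² = 1.7324 + 1.7324 = 3.4649 kg·m².
L_eq = 3.4649/(2.986 × 0.76170) = 1.523 m.

1.523 m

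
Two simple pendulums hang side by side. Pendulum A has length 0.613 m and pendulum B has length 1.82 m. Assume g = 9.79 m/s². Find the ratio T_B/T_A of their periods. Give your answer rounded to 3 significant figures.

1.72

T ∝ √L, so T_B/T_A = √(L_B/L_A) = √(1.82/0.613) = 1.72.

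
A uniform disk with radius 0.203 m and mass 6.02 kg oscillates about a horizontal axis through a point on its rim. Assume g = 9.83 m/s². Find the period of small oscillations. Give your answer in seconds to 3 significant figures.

1.11 s

I_cm = ½mr² = 0.1240 kg·m². The pivot is at distance d = 0.203 m from the centre of mass.
By the parallel-axis theorem, I = I_cm + md² = 0.1240 + 0.2481 = 0.3721 kg·m².
T = 2π√(I/(mgd)) = 2π√(0.3721/(6.02 × 9.83 × 0.203)) = 1.11 s.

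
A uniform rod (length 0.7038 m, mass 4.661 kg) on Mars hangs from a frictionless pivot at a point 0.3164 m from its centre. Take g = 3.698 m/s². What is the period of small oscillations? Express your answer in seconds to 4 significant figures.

For a physical pendulum T = 2π√(I/(mgd)), with d = 0.31640 m from pivot to centre of mass.
I_cm = mL²/12 = 4.661 × 0.7038²/12 = 0.19240 kg·m²; I = I_cm + md² = 0.19240 + 4.661 × 0.31640² = 0.65900 kg·m².
T = 2π√(0.65900/(4.661 × 3.698 × 0.31640)) = 2.184 s.

2.184 s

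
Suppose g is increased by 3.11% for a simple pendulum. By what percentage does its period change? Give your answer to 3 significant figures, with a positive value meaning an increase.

T ∝ 1/√g, so T'/T = 1/√(1.031) = 0.9848.
Percentage change in T = (0.9848 − 1) × 100% = -1.52%.

-1.52%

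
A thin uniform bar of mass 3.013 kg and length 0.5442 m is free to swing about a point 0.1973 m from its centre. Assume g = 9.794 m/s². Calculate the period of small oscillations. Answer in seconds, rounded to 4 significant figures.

1.140 s

For a physical pendulum T = 2π√(I/(mgd)), with d = 0.19730 m from pivot to centre of mass.
I_cm = mL²/12 = 3.013 × 0.5442²/12 = 0.074359 kg·m²; I = I_cm + md² = 0.074359 + 3.013 × 0.19730² = 0.19165 kg·m².
T = 2π√(0.19165/(3.013 × 9.794 × 0.19730)) = 1.140 s.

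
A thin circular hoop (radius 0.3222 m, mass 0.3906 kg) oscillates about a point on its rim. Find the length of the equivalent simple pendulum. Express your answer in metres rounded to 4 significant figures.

The equivalent simple-pendulum length is L_eq = I/(md), where I is about the pivot and d = 0.32220 m.
I_cm = mR² = 0.040549 kg·m², so I = I_cm + md² = 0.040549 + 0.040549 = 0.081099 kg·m².
L_eq = 0.081099/(0.3906 × 0.32220) = 0.6444 m.

0.6444 m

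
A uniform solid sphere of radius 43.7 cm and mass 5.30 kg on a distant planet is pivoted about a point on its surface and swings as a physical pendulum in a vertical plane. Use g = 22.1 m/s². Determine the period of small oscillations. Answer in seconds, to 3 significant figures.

1.05 s

I_cm = (2/5)mr² = 0.4049 kg·m². The pivot is at distance d = 0.437 m from the centre of mass.
By the parallel-axis theorem, I = I_cm + md² = 0.4049 + 1.012 = 1.417 kg·m².
T = 2π√(I/(mgd)) = 2π√(1.417/(5.30 × 22.1 × 0.437)) = 1.05 s.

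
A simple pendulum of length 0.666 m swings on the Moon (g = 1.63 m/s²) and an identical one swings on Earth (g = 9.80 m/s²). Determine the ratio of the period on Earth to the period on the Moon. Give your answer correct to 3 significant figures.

0.408

T ∝ 1/√g, so T₂/T₁ = √(g₁/g₂) = √(1.63/9.80) = 0.408.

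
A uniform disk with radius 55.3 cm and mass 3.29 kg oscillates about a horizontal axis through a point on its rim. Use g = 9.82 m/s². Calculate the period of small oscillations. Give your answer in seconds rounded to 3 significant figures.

1.83 s

I_cm = ½mr² = 0.5031 kg·m². The pivot is at distance d = 0.553 m from the centre of mass.
By the parallel-axis theorem, I = I_cm + md² = 0.5031 + 1.006 = 1.509 kg·m².
T = 2π√(I/(mgd)) = 2π√(1.509/(3.29 × 9.82 × 0.553)) = 1.83 s.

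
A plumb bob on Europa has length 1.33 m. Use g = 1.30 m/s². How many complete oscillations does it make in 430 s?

67

T = 2π√(L/g) = 2π√(1.33/1.30) = 6.355 s.
Number of complete oscillations = ⌊430/6.355⌋ = ⌊67.66⌋ = 67.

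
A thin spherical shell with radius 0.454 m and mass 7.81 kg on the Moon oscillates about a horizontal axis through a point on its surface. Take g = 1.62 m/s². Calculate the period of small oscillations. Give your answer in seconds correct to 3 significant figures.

I_cm = (2/3)mr² = 1.073 kg·m². The pivot is at distance d = 0.454 m from the centre of mass.
By the parallel-axis theorem, I = I_cm + md² = 1.073 + 1.610 = 2.683 kg·m².
T = 2π√(I/(mgd)) = 2π√(2.683/(7.81 × 1.62 × 0.454)) = 4.29 s.

4.29 s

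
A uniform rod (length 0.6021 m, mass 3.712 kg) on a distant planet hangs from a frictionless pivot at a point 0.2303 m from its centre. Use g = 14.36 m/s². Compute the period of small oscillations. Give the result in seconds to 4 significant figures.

0.9969 s

For a physical pendulum T = 2π√(I/(mgd)), with d = 0.23030 m from pivot to centre of mass.
I_cm = mL²/12 = 3.712 × 0.6021²/12 = 0.11214 kg·m²; I = I_cm + md² = 0.11214 + 3.712 × 0.23030² = 0.30902 kg·m².
T = 2π√(0.30902/(3.712 × 14.36 × 0.23030)) = 0.9969 s.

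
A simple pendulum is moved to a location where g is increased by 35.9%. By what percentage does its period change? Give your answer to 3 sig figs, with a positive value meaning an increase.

-14.2%

T ∝ 1/√g, so T'/T = 1/√(1.359) = 0.8578.
Percentage change in T = (0.8578 − 1) × 100% = -14.2%.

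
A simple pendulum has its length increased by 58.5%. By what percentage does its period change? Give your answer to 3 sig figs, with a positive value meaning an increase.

25.9%

T ∝ √L, so T'/T = √(1.585) = 1.259.
Percentage change in T = (1.259 − 1) × 100% = 25.9%.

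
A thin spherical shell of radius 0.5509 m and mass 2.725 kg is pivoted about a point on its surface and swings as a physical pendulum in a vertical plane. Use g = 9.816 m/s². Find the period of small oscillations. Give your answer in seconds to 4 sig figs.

I_cm = (2/3)mr² = 0.55134 kg·m². The pivot is at distance d = 0.5509 m from the centre of mass.
By the parallel-axis theorem, I = I_cm + md² = 0.55134 + 0.82701 = 1.3784 kg·m².
T = 2π√(I/(mgd)) = 2π√(1.3784/(2.725 × 9.816 × 0.5509)) = 1.922 s.

1.922 s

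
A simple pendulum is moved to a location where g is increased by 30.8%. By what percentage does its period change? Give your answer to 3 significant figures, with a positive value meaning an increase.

-12.6%

T ∝ 1/√g, so T'/T = 1/√(1.308) = 0.8744.
Percentage change in T = (0.8744 − 1) × 100% = -12.6%.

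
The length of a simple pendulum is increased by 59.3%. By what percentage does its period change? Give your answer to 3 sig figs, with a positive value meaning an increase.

26.2%

T ∝ √L, so T'/T = √(1.593) = 1.262.
Percentage change in T = (1.262 − 1) × 100% = 26.2%.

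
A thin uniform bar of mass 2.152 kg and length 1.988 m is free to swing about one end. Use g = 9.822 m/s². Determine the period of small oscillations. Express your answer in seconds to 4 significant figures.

For a physical pendulum T = 2π√(I/(mgd)), with d = 0.99400 m from pivot to centre of mass.
I_cm = mL²/12 = 2.152 × 1.988²/12 = 0.70875 kg·m²; I = I_cm + md² = 0.70875 + 2.152 × 0.99400² = 2.8350 kg·m².
T = 2π√(2.8350/(2.152 × 9.822 × 0.99400)) = 2.308 s.

2.308 s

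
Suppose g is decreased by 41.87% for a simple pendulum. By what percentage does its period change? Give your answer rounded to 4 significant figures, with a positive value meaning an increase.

T ∝ 1/√g, so T'/T = 1/√(0.58130) = 1.3116.
Percentage change in T = (1.3116 − 1) × 100% = 31.16%.

31.16%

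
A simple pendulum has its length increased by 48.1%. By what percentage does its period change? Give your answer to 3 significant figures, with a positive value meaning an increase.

T ∝ √L, so T'/T = √(1.481) = 1.217.
Percentage change in T = (1.217 − 1) × 100% = 21.7%.

21.7%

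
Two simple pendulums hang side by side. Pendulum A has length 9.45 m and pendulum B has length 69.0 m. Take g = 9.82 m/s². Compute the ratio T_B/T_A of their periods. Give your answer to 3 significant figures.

2.70

T ∝ √L, so T_B/T_A = √(L_B/L_A) = √(69.0/9.45) = 2.70.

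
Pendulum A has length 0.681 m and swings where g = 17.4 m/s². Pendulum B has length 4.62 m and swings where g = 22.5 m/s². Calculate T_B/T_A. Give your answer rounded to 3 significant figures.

2.29

T = 2π√(L/g), so T_B/T_A = √((L_B/g_B)/(L_A/g_A)) = √((4.62/22.5)/(0.681/17.4)) = 2.29.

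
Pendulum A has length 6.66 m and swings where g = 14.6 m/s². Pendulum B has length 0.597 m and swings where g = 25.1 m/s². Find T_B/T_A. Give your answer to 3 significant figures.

0.228

T = 2π√(L/g), so T_B/T_A = √((L_B/g_B)/(L_A/g_A)) = √((0.597/25.1)/(6.66/14.6)) = 0.228.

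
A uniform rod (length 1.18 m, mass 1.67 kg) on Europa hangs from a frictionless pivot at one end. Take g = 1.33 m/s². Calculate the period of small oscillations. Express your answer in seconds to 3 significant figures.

For a physical pendulum T = 2π√(I/(mgd)), with d = 0.5900 m from pivot to centre of mass.
I_cm = mL²/12 = 1.67 × 1.18²/12 = 0.1938 kg·m²; I = I_cm + md² = 0.1938 + 1.67 × 0.5900² = 0.7751 kg·m².
T = 2π√(0.7751/(1.67 × 1.33 × 0.5900)) = 4.83 s.

4.83 s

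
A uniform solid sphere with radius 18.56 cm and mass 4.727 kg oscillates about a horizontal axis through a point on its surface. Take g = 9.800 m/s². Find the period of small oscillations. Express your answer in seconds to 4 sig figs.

I_cm = (2/5)mr² = 0.065133 kg·m². The pivot is at distance d = 0.1856 m from the centre of mass.
By the parallel-axis theorem, I = I_cm + md² = 0.065133 + 0.16283 = 0.22797 kg·m².
T = 2π√(I/(mgd)) = 2π√(0.22797/(4.727 × 9.800 × 0.1856)) = 1.023 s.

1.023 s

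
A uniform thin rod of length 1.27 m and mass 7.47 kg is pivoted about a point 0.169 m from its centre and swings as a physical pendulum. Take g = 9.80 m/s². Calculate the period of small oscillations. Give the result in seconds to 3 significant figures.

For a physical pendulum T = 2π√(I/(mgd)), with d = 0.1690 m from pivot to centre of mass.
I_cm = mL²/12 = 7.47 × 1.27²/12 = 1.004 kg·m²; I = I_cm + md² = 1.004 + 7.47 × 0.1690² = 1.217 kg·m².
T = 2π√(1.217/(7.47 × 9.80 × 0.1690)) = 1.97 s.

1.97 s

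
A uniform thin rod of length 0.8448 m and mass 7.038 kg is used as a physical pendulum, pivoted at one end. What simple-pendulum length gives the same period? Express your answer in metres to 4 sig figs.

0.5632 m

The equivalent simple-pendulum length is L_eq = I/(md), where I is about the pivot and d = 0.42240 m.
I_cm = (1/12)mL² = 0.41858 kg·m², so I = I_cm + md² = 0.41858 + 1.2557 = 1.6743 kg·m².
L_eq = 1.6743/(7.038 × 0.42240) = 0.5632 m.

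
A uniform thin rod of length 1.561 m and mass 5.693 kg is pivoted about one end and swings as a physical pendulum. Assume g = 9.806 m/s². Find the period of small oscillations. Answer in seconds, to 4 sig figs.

2.047 s

For a physical pendulum T = 2π√(I/(mgd)), with d = 0.78050 m from pivot to centre of mass.
I_cm = mL²/12 = 5.693 × 1.561²/12 = 1.1560 kg·m²; I = I_cm + md² = 1.1560 + 5.693 × 0.78050² = 4.6241 kg·m².
T = 2π√(4.6241/(5.693 × 9.806 × 0.78050)) = 2.047 s.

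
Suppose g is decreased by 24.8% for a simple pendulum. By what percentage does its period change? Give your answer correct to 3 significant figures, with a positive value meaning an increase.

15.3%

T ∝ 1/√g, so T'/T = 1/√(0.7520) = 1.153.
Percentage change in T = (1.153 − 1) × 100% = 15.3%.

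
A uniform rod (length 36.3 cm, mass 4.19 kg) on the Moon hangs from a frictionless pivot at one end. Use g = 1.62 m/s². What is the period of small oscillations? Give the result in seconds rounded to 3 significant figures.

2.43 s

For a physical pendulum T = 2π√(I/(mgd)), with d = 0.1815 m from pivot to centre of mass.
I_cm = mL²/12 = 4.19 × 0.363²/12 = 0.04601 kg·m²; I = I_cm + md² = 0.04601 + 4.19 × 0.1815² = 0.1840 kg·m².
T = 2π√(0.1840/(4.19 × 1.62 × 0.1815)) = 2.43 s.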